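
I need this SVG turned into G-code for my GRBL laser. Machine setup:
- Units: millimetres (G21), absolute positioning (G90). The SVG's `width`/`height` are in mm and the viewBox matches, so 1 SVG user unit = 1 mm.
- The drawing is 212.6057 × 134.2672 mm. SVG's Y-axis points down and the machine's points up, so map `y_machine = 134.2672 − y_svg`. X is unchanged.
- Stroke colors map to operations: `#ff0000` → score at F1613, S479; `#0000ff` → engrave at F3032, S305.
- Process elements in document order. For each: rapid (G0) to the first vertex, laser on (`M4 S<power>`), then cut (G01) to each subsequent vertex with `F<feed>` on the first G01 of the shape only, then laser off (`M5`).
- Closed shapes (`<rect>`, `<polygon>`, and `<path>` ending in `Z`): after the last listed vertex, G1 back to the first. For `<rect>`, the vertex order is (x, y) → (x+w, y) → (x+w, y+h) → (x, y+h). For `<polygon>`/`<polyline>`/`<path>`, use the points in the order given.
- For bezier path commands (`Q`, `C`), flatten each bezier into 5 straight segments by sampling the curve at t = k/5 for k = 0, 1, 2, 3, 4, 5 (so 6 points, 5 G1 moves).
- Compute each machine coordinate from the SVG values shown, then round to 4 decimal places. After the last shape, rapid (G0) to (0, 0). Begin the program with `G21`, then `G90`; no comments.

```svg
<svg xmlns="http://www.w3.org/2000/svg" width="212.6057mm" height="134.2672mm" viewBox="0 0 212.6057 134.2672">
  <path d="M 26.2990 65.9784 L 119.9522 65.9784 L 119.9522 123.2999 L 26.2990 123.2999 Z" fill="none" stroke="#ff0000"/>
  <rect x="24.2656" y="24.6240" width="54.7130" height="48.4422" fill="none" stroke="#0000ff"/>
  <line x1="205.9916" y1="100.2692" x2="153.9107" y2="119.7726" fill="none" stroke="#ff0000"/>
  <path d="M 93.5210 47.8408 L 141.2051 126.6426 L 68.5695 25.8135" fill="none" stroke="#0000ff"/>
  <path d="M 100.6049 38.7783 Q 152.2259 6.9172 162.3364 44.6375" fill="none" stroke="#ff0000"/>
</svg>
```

1 u = 1 mm; y_m = 134.2672 − y.

[1] `<path>` rectangle, #ff0000→score S479 F1613: (26.2990,68.2888) → (119.9522,68.2888) → (119.9522,10.9673) → (26.2990,10.9673) → (26.2990,68.2888) (closed)

[2] `<rect>` rectangle, #0000ff→engrave S305 F3032: (24.2656,109.6432) → (78.9786,109.6432) → (78.9786,61.2010) → (24.2656,61.2010) → (24.2656,109.6432) (closed)

[3] `<line>` line segment, #ff0000→score S479 F1613: (205.9916,33.9980) → (153.9107,14.4946)

[4] `<path>` open polyline, #0000ff→engrave S305 F3032: (93.5210,86.4264) → (141.2051,7.6246) → (68.5695,108.4537)

[5] `<path>` quadratic bezier, #ff0000→score S479 F1613: (100.6049,95.4889) → (119.5929,105.4501) → (135.2600,109.8448) → (147.6063,108.6729) → (156.6318,101.9346) → (162.3364,89.6297)

G21
G90
G0 X26.2990 Y68.2888
M4 S479
G01 X119.9522 Y68.2888 F1613
G01 X119.9522 Y10.9673
G01 X26.2990 Y10.9673
G01 X26.2990 Y68.2888
M5
G0 X24.2656 Y109.6432
M4 S305
G01 X78.9786 Y109.6432 F3032
G01 X78.9786 Y61.2010
G01 X24.2656 Y61.2010
G01 X24.2656 Y109.6432
M5
G0 X205.9916 Y33.9980
M4 S479
G01 X153.9107 Y14.4946 F1613
M5
G0 X93.5210 Y86.4264
M4 S305
G01 X141.2051 Y7.6246 F3032
G01 X68.5695 Y108.4537
M5
G0 X100.6049 Y95.4889
M4 S479
G01 X119.5929 Y105.4501 F1613
G01 X135.2600 Y109.8448
G01 X147.6063 Y108.6729
G01 X156.6318 Y101.9346
G01 X162.3364 Y89.6297
M5
G0 X0.0000 Y0.0000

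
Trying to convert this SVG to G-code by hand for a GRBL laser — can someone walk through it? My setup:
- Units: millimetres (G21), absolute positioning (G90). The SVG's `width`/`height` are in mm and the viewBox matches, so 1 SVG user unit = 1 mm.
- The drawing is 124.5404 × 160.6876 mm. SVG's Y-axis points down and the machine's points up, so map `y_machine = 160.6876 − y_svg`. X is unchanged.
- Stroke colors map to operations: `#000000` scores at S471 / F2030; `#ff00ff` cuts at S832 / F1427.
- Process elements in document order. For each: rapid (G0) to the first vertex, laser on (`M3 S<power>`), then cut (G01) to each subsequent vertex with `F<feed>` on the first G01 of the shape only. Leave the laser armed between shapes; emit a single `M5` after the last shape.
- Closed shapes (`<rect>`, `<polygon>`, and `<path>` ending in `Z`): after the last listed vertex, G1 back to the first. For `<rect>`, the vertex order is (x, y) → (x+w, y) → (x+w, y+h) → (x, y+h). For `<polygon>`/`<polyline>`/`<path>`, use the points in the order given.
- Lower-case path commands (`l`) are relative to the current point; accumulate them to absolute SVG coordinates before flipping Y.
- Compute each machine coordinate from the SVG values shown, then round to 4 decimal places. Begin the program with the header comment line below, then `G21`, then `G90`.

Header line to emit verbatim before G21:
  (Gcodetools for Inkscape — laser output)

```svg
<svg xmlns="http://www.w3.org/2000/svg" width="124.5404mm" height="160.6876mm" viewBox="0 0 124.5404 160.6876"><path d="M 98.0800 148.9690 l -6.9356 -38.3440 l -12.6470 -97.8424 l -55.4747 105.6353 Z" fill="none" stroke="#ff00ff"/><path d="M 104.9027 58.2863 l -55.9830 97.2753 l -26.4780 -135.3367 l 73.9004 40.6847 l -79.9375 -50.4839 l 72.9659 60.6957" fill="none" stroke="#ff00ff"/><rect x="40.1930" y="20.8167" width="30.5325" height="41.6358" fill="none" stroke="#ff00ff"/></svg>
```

(Gcodetools for Inkscape — laser output)
G21
G90
G0 X98.0800 Y11.7186
M3 S832
G01 X91.1444 Y50.0626 F1427
G01 X78.4974 Y147.9050
G01 X23.0227 Y42.2697
G01 X98.0800 Y11.7186
G0 X104.9027 Y102.4013
M3 S832
G01 X48.9197 Y5.1260 F1427
G01 X22.4417 Y140.4627
G01 X96.3421 Y99.7780
G01 X16.4046 Y150.2619
G01 X89.3705 Y89.5662
G0 X40.1930 Y139.8709
M3 S832
G01 X70.7255 Y139.8709 F1427
G01 X70.7255 Y98.2351
G01 X40.1930 Y98.2351
G01 X40.1930 Y139.8709
M5

viewBox `0 0 124.5404 160.6876` with mm width/height → 1 unit = 1 mm. Flip: y_m = 160.6876 − y_svg.

**Shape 1** — `<path>` closed polygon, stroke `#ff00ff` → cut (S832, F1427). Machine vertices: (98.0800,11.7186) → (91.1444,50.0626) → (78.4974,147.9050) → (23.0227,42.2697) → (98.0800,11.7186). Closed: final G1 returns to the first vertex.

**Shape 2** — `<path>` open polyline, stroke `#ff00ff` → cut (S832, F1427). Machine vertices: (104.9027,102.4013) → (48.9197,5.1260) → (22.4417,140.4627) → (96.3421,99.7780) → (16.4046,150.2619) → (89.3705,89.5662). Open path.

**Shape 3** — `<rect>` rectangle, stroke `#ff00ff` → cut (S832, F1427). Machine vertices: (40.1930,139.8709) → (70.7255,139.8709) → (70.7255,98.2351) → (40.1930,98.2351) → (40.1930,139.8709). Closed: final G1 returns to the first vertex.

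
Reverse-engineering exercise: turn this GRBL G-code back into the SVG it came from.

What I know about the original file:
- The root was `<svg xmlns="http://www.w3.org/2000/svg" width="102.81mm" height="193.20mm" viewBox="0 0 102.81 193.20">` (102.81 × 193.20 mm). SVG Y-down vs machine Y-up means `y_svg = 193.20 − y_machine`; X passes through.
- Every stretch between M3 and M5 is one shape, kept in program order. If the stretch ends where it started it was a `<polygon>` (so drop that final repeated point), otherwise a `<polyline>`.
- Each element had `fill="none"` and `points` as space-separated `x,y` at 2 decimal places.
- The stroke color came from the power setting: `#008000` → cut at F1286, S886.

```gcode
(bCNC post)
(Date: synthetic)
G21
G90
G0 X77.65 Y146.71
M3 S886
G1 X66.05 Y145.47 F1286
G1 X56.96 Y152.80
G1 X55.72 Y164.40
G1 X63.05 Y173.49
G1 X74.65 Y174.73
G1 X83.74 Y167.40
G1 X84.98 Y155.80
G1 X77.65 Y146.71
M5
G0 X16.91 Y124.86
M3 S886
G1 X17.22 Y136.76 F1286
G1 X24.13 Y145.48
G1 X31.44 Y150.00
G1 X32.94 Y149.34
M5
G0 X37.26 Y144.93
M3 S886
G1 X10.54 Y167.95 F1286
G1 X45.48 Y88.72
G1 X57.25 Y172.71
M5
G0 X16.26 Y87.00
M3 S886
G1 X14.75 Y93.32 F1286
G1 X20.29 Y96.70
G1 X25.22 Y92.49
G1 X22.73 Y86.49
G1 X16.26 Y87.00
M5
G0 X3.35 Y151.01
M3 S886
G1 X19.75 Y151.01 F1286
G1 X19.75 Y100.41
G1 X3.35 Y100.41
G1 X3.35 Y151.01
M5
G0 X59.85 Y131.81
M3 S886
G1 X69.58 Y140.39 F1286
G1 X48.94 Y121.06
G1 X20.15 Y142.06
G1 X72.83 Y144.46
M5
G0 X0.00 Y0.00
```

y_svg = 193.20 − y_m. Every run uses S886, so all elements get stroke `#008000` (cut).

[1] closed run; points: 77.65,46.49 66.05,47.73 56.96,40.40 55.72,28.80 63.05,19.71 74.65,18.47 83.74,25.80 84.98,37.40

[2] open run; points: 16.91,68.34 17.22,56.44 24.13,47.72 31.44,43.20 32.94,43.86

[3] open run; points: 37.26,48.27 10.54,25.25 45.48,104.48 57.25,20.49

[4] closed run; points: 16.26,106.20 14.75,99.88 20.29,96.50 25.22,100.71 22.73,106.71

[5] closed run; points: 3.35,42.19 19.75,42.19 19.75,92.79 3.35,92.79

[6] open run; points: 59.85,61.39 69.58,52.81 48.94,72.14 20.15,51.14 72.83,48.74

<svg xmlns="http://www.w3.org/2000/svg" width="102.81mm" height="193.20mm" viewBox="0 0 102.81 193.20">
  <polygon points="77.65,46.49 66.05,47.73 56.96,40.40 55.72,28.80 63.05,19.71 74.65,18.47 83.74,25.80 84.98,37.40" fill="none" stroke="#008000"/>
  <polyline points="16.91,68.34 17.22,56.44 24.13,47.72 31.44,43.20 32.94,43.86" fill="none" stroke="#008000"/>
  <polyline points="37.26,48.27 10.54,25.25 45.48,104.48 57.25,20.49" fill="none" stroke="#008000"/>
  <polygon points="16.26,106.20 14.75,99.88 20.29,96.50 25.22,100.71 22.73,106.71" fill="none" stroke="#008000"/>
  <polygon points="3.35,42.19 19.75,42.19 19.75,92.79 3.35,92.79" fill="none" stroke="#008000"/>
  <polyline points="59.85,61.39 69.58,52.81 48.94,72.14 20.15,51.14 72.83,48.74" fill="none" stroke="#008000"/>
</svg>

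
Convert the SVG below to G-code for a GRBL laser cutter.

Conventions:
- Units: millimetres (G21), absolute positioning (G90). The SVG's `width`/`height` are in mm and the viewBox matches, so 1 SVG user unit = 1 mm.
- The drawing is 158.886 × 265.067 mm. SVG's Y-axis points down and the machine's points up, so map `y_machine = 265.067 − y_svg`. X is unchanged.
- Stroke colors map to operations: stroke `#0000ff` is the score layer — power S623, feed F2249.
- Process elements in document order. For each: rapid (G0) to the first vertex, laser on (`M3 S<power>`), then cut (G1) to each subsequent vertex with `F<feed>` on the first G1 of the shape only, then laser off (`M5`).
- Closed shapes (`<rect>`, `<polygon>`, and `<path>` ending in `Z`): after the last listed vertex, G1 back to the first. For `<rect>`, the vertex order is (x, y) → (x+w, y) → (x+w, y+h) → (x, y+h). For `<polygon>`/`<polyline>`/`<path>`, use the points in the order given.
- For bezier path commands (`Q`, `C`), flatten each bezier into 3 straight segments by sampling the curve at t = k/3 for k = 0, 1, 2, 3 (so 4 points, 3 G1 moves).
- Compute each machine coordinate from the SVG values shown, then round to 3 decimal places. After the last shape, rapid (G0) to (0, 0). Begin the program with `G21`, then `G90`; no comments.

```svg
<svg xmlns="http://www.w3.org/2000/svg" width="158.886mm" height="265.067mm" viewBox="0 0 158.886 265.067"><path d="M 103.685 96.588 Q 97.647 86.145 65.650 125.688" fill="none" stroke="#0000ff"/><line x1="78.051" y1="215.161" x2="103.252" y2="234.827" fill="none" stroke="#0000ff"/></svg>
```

G21
G90
G0 X103.685 Y168.479
M3 S623
G1 X96.775 Y169.887 F2249
G1 X84.097 Y160.187
G1 X65.650 Y139.379
M5
G0 X78.051 Y49.906
M3 S623
G1 X103.252 Y30.240 F2249
M5
G0 X0.000 Y0.000

viewBox `0 0 158.886 265.067` with mm width/height → 1 unit = 1 mm. Flip: y_m = 265.067 − y_svg.

**Shape 1** — `<path>` quadratic bezier, stroke `#0000ff` → score (S623, F2249). Control points (SVG): P0=(103.685,96.588), P1=(97.647,86.145), P2=(65.650,125.688); sampled at t=k/3. Machine vertices: (103.685,168.479) → (96.775,169.887) → (84.097,160.187) → (65.650,139.379). Open path.

**Shape 2** — `<line>` line segment, stroke `#0000ff` → score (S623, F2249). Machine vertices: (78.051,49.906) → (103.252,30.240). Open path.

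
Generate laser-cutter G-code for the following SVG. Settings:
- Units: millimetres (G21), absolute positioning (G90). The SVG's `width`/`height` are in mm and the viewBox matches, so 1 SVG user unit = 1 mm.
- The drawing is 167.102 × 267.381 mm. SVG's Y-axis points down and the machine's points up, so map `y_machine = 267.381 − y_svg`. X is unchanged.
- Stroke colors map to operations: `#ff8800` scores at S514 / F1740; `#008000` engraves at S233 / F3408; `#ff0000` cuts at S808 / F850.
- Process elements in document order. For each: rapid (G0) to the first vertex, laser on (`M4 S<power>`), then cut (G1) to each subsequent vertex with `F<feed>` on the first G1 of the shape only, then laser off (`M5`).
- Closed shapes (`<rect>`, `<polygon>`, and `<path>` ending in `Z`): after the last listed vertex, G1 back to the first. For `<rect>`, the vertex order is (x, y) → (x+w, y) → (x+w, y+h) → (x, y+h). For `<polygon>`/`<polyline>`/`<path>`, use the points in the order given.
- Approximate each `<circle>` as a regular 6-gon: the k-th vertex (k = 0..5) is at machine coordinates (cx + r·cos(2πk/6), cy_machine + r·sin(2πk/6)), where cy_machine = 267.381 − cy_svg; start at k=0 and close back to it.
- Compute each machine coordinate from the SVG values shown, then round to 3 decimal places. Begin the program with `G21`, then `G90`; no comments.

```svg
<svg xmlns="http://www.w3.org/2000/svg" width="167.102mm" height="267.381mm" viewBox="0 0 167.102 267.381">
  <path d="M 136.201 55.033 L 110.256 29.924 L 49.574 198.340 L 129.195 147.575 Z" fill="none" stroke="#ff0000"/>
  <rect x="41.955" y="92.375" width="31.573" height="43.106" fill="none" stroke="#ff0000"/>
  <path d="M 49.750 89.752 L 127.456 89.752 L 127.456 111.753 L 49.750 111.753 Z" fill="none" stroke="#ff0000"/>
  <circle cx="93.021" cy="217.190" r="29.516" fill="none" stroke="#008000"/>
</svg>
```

G21
G90
G0 X136.201 Y212.348
M4 S808
G1 X110.256 Y237.457 F850
G1 X49.574 Y69.041
G1 X129.195 Y119.806
G1 X136.201 Y212.348
M5
G0 X41.955 Y175.006
M4 S808
G1 X73.528 Y175.006 F850
G1 X73.528 Y131.900
G1 X41.955 Y131.900
G1 X41.955 Y175.006
M5
G0 X49.750 Y177.629
M4 S808
G1 X127.456 Y177.629 F850
G1 X127.456 Y155.628
G1 X49.750 Y155.628
G1 X49.750 Y177.629
M5
G0 X122.537 Y50.191
M4 S233
G1 X107.779 Y75.753 F3408
G1 X78.263 Y75.753
G1 X63.505 Y50.191
G1 X78.263 Y24.629
G1 X107.779 Y24.629
G1 X122.537 Y50.191
M5

Since the viewBox matches the mm dimensions, user units are millimetres directly. The only transform is the Y-flip y_m = 267.381 − y_svg.

Shape 1 is a closed polygon drawn with `<path>`. Its stroke #ff0000 means cut at S808, F850. After flipping Y the toolpath is (136.201,212.348) → (110.256,237.457) → (49.574,69.041) → (129.195,119.806) → (136.201,212.348), returning to the start.

Shape 2 is a rectangle drawn with `<rect>`. Its stroke #ff0000 means cut at S808, F850. After flipping Y the toolpath is (41.955,175.006) → (73.528,175.006) → (73.528,131.900) → (41.955,131.900) → (41.955,175.006), returning to the start.

Shape 3 is a rectangle drawn with `<path>`. Its stroke #ff0000 means cut at S808, F850. After flipping Y the toolpath is (49.750,177.629) → (127.456,177.629) → (127.456,155.628) → (49.750,155.628) → (49.750,177.629), returning to the start.

Shape 4 is a circle drawn with `<circle>`. Its stroke #008000 means engrave at S233, F3408. After flipping Y the toolpath is (122.537,50.191) → (107.779,75.753) → (78.263,75.753) → (63.505,50.191) → (78.263,24.629) → (107.779,24.629) → (122.537,50.191), returning to the start.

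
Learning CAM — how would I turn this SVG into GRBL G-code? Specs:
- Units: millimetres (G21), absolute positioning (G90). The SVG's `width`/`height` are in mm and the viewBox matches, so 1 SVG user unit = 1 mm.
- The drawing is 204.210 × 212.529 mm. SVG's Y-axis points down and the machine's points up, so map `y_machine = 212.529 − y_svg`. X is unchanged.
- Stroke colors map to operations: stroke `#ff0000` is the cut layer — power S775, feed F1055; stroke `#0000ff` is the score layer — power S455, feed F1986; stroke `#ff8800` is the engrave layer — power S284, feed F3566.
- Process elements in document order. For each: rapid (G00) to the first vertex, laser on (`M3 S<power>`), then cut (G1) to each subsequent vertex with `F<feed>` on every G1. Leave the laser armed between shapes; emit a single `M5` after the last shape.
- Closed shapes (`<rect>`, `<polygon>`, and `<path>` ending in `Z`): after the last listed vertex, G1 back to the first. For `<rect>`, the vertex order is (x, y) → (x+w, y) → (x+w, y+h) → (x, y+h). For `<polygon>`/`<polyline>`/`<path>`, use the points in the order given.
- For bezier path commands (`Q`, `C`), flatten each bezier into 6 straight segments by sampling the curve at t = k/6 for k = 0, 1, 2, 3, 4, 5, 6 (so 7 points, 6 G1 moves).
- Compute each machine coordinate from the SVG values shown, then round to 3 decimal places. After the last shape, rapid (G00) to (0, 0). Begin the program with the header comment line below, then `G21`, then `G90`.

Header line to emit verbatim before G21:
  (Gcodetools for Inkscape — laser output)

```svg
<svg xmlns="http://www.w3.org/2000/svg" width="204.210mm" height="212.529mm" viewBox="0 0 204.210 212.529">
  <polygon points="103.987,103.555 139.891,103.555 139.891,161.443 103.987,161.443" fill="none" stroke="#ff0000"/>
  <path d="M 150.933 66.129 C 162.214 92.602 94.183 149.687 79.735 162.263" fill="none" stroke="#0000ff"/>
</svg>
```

(Gcodetools for Inkscape — laser output)
G21
G90
G00 X103.987 Y108.974
M3 S775
G1 X139.891 Y108.974 F1055
G1 X139.891 Y51.086 F1055
G1 X103.987 Y51.086 F1055
G1 X103.987 Y108.974 F1055
G00 X150.933 Y146.400
M3 S455
G1 X150.579 Y130.960 F1986
G1 X140.699 Y112.505 F1986
G1 X124.982 Y93.122 F1986
G1 X107.122 Y74.896 F1986
G1 X90.809 Y59.915 F1986
G1 X79.735 Y50.266 F1986
M5
G00 X0.000 Y0.000

viewBox `0 0 204.210 212.529` with mm width/height → 1 unit = 1 mm. Flip: y_m = 212.529 − y_svg.

**Shape 1** — `<polygon>` rectangle, stroke `#ff0000` → cut (S775, F1055). Machine vertices: (103.987,108.974) → (139.891,108.974) → (139.891,51.086) → (103.987,51.086) → (103.987,108.974). Closed: final G1 returns to the first vertex.

**Shape 2** — `<path>` cubic bezier, stroke `#0000ff` → score (S455, F1986). Control points (SVG): P0=(150.933,66.129), P1=(162.214,92.602), P2=(94.183,149.687), P3=(79.735,162.263); sampled at t=k/6. Machine vertices: (150.933,146.400) → (150.579,130.960) → (140.699,112.505) → (124.982,93.122) → (107.122,74.896) → (90.809,59.915) → (79.735,50.266). Open path.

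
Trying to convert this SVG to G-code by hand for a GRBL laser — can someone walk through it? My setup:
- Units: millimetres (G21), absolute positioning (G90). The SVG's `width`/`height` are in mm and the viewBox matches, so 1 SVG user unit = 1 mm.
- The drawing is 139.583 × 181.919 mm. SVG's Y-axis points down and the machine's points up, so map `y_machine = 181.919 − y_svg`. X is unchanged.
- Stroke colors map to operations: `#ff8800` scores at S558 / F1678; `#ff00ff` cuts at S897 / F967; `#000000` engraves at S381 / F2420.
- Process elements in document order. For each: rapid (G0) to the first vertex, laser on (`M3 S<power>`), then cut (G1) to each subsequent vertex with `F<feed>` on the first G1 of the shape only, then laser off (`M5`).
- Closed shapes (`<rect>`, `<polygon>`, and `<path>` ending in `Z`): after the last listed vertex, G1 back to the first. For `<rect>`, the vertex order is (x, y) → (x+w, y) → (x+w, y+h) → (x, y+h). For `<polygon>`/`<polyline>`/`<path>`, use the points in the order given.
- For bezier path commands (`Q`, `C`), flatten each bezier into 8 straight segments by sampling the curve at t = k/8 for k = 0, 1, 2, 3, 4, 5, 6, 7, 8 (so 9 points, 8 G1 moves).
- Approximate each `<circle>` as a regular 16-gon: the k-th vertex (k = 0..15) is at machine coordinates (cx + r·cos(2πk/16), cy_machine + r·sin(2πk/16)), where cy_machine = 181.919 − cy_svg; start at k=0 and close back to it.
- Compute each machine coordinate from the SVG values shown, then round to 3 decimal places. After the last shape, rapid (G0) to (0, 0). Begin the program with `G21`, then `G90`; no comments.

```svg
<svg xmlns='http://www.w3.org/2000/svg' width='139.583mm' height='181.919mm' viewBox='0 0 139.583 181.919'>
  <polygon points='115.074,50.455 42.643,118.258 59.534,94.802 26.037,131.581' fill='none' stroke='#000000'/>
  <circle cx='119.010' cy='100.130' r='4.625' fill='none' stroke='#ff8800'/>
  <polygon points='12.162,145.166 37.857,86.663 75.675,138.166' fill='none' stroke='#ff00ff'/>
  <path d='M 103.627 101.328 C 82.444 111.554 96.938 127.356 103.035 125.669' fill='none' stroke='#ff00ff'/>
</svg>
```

viewBox `0 0 139.583 181.919` with mm width/height → 1 unit = 1 mm. Flip: y_m = 181.919 − y_svg.

**Shape 1** — `<polygon>` closed polygon, stroke `#000000` → engrave (S381, F2420). Machine vertices: (115.074,131.464) → (42.643,63.661) → (59.534,87.117) → (26.037,50.338) → (115.074,131.464). Closed: final G1 returns to the first vertex.

**Shape 2** — `<circle>` circle, stroke `#ff8800` → score (S558, F1678). Machine vertices: (123.635,81.789) → (123.283,83.559) → (122.280,85.059) → (120.780,86.062) → (119.010,86.414) → (117.240,86.062) → (115.740,85.059) → (114.737,83.559) → (114.385,81.789) → (114.737,80.019) → (115.740,78.519) → (117.240,77.516) → (119.010,77.164) → (120.780,77.516) → (122.280,78.519) → (123.283,80.019) → (123.635,81.789). Closed: final G1 returns to the first vertex.

**Shape 3** — `<polygon>` regular polygon, stroke `#ff00ff` → cut (S897, F967). Machine vertices: (12.162,36.753) → (37.857,95.256) → (75.675,43.753) → (12.162,36.753). Closed: final G1 returns to the first vertex.

**Shape 4** — `<path>` cubic bezier, stroke `#ff00ff` → cut (S897, F967). Control points (SVG): P0=(103.627,101.328), P1=(82.444,111.554), P2=(96.938,127.356), P3=(103.035,125.669); sampled at t=k/8. Machine vertices: (103.627,80.591) → (97.270,76.540) → (93.741,72.236) → (92.523,67.951) → (93.101,63.953) → (94.958,60.514) → (97.576,57.904) → (100.441,56.392) → (103.035,56.250). Open path.

G21
G90
G0 X115.074 Y131.464
M3 S381
G1 X42.643 Y63.661 F2420
G1 X59.534 Y87.117
G1 X26.037 Y50.338
G1 X115.074 Y131.464
M5
G0 X123.635 Y81.789
M3 S558
G1 X123.283 Y83.559 F1678
G1 X122.280 Y85.059
G1 X120.780 Y86.062
G1 X119.010 Y86.414
G1 X117.240 Y86.062
G1 X115.740 Y85.059
G1 X114.737 Y83.559
G1 X114.385 Y81.789
G1 X114.737 Y80.019
G1 X115.740 Y78.519
G1 X117.240 Y77.516
G1 X119.010 Y77.164
G1 X120.780 Y77.516
G1 X122.280 Y78.519
G1 X123.283 Y80.019
G1 X123.635 Y81.789
M5
G0 X12.162 Y36.753
M3 S897
G1 X37.857 Y95.256 F967
G1 X75.675 Y43.753
G1 X12.162 Y36.753
M5
G0 X103.627 Y80.591
M3 S897
G1 X97.270 Y76.540 F967
G1 X93.741 Y72.236
G1 X92.523 Y67.951
G1 X93.101 Y63.953
G1 X94.958 Y60.514
G1 X97.576 Y57.904
G1 X100.441 Y56.392
G1 X103.035 Y56.250
M5
G0 X0.000 Y0.000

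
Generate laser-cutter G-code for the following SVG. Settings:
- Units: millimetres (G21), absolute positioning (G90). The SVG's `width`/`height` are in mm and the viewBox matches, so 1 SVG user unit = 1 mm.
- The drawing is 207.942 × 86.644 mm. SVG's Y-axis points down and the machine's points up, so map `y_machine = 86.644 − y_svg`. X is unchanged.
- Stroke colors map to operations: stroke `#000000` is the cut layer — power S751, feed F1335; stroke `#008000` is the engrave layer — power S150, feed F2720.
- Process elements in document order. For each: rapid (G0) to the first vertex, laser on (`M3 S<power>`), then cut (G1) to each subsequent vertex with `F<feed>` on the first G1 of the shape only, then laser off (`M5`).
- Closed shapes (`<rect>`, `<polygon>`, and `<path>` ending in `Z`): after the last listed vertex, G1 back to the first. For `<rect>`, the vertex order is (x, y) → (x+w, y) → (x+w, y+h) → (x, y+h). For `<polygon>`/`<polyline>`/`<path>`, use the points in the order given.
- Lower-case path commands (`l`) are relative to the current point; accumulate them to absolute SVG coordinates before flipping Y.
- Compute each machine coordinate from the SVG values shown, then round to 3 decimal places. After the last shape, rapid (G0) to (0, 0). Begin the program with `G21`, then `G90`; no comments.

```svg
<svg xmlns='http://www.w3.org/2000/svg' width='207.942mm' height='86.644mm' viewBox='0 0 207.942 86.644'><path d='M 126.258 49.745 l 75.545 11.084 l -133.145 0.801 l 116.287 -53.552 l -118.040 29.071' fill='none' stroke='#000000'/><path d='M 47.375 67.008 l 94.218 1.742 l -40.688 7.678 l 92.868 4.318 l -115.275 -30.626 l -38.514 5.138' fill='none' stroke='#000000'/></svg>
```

G21
G90
G0 X126.258 Y36.899
M3 S751
G1 X201.803 Y25.815 F1335
G1 X68.658 Y25.014
G1 X184.945 Y78.566
G1 X66.905 Y49.495
M5
G0 X47.375 Y19.636
M3 S751
G1 X141.593 Y17.894 F1335
G1 X100.905 Y10.216
G1 X193.773 Y5.898
G1 X78.498 Y36.524
G1 X39.984 Y31.386
M5
G0 X0.000 Y0.000

1 u = 1 mm; y_m = 86.644 − y.

[1] `<path>` open polyline, #000000→cut S751 F1335: (126.258,36.899) → (201.803,25.815) → (68.658,25.014) → (184.945,78.566) → (66.905,49.495)

[2] `<path>` open polyline, #000000→cut S751 F1335: (47.375,19.636) → (141.593,17.894) → (100.905,10.216) → (193.773,5.898) → (78.498,36.524) → (39.984,31.386)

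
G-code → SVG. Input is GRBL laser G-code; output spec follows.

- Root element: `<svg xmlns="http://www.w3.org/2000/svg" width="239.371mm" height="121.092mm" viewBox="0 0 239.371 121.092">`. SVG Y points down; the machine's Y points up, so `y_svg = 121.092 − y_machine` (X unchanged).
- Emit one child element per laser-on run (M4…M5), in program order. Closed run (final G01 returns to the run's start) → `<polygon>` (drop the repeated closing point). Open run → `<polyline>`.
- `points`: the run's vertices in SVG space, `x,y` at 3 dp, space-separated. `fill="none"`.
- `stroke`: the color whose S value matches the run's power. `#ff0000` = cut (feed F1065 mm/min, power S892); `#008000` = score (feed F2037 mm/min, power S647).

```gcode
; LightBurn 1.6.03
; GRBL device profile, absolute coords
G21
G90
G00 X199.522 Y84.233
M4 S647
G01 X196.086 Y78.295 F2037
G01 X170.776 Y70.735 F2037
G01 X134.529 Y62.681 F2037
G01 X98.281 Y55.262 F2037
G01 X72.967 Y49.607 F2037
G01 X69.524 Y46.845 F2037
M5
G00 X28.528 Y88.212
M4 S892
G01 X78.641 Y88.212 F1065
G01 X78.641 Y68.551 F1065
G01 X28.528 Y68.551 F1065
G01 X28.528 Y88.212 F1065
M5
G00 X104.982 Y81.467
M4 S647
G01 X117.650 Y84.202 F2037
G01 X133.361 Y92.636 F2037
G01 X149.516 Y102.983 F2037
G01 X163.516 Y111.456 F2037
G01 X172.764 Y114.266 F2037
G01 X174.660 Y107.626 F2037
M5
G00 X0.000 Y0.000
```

<svg xmlns="http://www.w3.org/2000/svg" width="239.371mm" height="121.092mm" viewBox="0 0 239.371 121.092">
  <polyline points="199.522,36.859 196.086,42.797 170.776,50.357 134.529,58.411 98.281,65.830 72.967,71.485 69.524,74.247" fill="none" stroke="#008000"/>
  <polygon points="28.528,32.880 78.641,32.880 78.641,52.541 28.528,52.541" fill="none" stroke="#ff0000"/>
  <polyline points="104.982,39.625 117.650,36.890 133.361,28.456 149.516,18.109 163.516,9.636 172.764,6.826 174.660,13.466" fill="none" stroke="#008000"/>
</svg>

Each laser-on run becomes one SVG element. Flip Y back into SVG space with y_svg = 121.092 − y_machine.

Run 1: the run's S647 means `#008000` (score). The run is open, so emit a `<polyline>` with points (Y-flipped): 199.522,36.859 196.086,42.797 170.776,50.357 134.529,58.411 98.281,65.830 72.967,71.485 69.524,74.247.

Run 2: the run's S892 means `#ff0000` (cut). The run returns to its start, so emit a `<polygon>` with points (Y-flipped): 28.528,32.880 78.641,32.880 78.641,52.541 28.528,52.541.

Run 3: S647 ⇒ score layer `#008000`. The run is open, so emit a `<polyline>` with points (Y-flipped): 104.982,39.625 117.650,36.890 133.361,28.456 149.516,18.109 163.516,9.636 172.764,6.826 174.660,13.466.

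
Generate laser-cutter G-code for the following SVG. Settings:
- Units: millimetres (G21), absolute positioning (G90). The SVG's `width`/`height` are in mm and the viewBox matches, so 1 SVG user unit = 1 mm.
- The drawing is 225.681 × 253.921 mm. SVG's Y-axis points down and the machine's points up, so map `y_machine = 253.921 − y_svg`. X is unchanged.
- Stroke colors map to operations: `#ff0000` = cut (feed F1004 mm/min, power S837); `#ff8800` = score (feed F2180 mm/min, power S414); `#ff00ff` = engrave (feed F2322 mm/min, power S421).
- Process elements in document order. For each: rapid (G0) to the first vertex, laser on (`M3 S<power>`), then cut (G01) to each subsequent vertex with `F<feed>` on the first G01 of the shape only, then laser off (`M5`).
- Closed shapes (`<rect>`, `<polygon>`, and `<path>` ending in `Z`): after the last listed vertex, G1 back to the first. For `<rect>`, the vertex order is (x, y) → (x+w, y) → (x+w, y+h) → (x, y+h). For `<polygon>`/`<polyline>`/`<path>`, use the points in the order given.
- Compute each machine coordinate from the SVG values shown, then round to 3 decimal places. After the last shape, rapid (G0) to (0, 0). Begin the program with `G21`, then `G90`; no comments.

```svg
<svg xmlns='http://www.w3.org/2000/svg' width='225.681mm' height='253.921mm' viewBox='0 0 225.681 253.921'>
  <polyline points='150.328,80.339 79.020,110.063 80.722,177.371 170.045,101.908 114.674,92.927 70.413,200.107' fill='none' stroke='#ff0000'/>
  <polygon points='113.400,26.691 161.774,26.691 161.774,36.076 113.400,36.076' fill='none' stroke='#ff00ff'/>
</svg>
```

G21
G90
G0 X150.328 Y173.582
M3 S837
G01 X79.020 Y143.858 F1004
G01 X80.722 Y76.550
G01 X170.045 Y152.013
G01 X114.674 Y160.994
G01 X70.413 Y53.814
M5
G0 X113.400 Y227.230
M3 S421
G01 X161.774 Y227.230 F2322
G01 X161.774 Y217.845
G01 X113.400 Y217.845
G01 X113.400 Y227.230
M5
G0 X0.000 Y0.000

Since the viewBox matches the mm dimensions, user units are millimetres directly. The only transform is the Y-flip y_m = 253.921 − y_svg.

Shape 1 is a open polyline drawn with `<polyline>`. Its stroke #ff0000 means cut at S837, F1004. After flipping Y the toolpath is (150.328,173.582) → (79.020,143.858) → (80.722,76.550) → (170.045,152.013) → (114.674,160.994) → (70.413,53.814).

Shape 2 is a rectangle drawn with `<polygon>`. Its stroke #ff00ff means engrave at S421, F2322. After flipping Y the toolpath is (113.400,227.230) → (161.774,227.230) → (161.774,217.845) → (113.400,217.845) → (113.400,227.230), returning to the start.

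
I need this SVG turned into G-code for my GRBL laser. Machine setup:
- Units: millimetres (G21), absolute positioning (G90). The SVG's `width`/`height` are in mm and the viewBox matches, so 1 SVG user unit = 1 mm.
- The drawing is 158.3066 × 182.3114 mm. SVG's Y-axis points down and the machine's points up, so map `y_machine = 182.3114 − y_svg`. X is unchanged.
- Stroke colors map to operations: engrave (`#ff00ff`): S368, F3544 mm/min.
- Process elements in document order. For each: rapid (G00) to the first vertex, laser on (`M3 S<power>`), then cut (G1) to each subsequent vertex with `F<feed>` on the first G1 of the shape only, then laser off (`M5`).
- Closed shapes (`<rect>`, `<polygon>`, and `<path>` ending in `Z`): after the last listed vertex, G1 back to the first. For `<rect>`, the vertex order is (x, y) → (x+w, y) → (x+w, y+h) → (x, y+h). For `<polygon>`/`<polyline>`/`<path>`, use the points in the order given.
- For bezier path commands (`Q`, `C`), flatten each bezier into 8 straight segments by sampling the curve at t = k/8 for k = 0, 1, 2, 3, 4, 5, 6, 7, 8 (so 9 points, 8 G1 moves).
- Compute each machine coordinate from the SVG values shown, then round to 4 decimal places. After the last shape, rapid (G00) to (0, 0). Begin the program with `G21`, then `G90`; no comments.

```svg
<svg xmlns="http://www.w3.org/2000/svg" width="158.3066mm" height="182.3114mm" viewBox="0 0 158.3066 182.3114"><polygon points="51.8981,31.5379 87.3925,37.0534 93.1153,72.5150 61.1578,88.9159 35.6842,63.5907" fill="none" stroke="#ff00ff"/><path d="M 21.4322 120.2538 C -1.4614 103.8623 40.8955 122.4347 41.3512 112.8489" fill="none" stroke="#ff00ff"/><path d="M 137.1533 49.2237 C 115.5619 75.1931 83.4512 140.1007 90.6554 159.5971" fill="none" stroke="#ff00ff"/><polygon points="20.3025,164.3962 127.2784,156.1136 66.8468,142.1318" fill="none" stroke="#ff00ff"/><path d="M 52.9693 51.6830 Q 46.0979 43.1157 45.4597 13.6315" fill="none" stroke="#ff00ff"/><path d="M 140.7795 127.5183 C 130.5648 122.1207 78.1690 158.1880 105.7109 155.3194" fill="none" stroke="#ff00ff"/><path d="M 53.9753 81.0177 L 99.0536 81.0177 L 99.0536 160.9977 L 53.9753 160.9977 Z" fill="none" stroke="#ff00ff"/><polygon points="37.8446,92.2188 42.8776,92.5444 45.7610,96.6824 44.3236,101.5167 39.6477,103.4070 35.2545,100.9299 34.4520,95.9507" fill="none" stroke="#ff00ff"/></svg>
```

G21
G90
G00 X51.8981 Y150.7735
M3 S368
G1 X87.3925 Y145.2580 F3544
G1 X93.1153 Y109.7964
G1 X61.1578 Y93.3955
G1 X35.6842 Y118.7207
G1 X51.8981 Y150.7735
M5
G00 X21.4322 Y62.0576
M3 S368
G1 X15.6964 Y66.6888 F3544
G1 X14.8222 Y68.7818
G1 X17.5539 Y69.0763
G1 X22.6357 Y68.3122
G1 X28.8120 Y67.2290
G1 X34.8272 Y66.5665
G1 X39.4255 Y67.0645
G1 X41.3512 Y69.4625
M5
G00 X137.1533 Y133.0877
M3 S368
G1 X128.6608 Y121.6887 F3544
G1 X119.7660 Y107.6277
G1 X111.0531 Y91.8932
G1 X103.1060 Y75.4736
G1 X96.5087 Y59.3575
G1 X91.8451 Y44.5332
G1 X89.6994 Y31.9894
G1 X90.6554 Y22.7143
M5
G00 X20.3025 Y17.9152
M3 S368
G1 X127.2784 Y26.1978 F3544
G1 X66.8468 Y40.1796
G1 X20.3025 Y17.9152
M5
G00 X52.9693 Y130.6284
M3 S368
G1 X51.3488 Y133.0971 F3544
G1 X49.9232 Y136.2194
G1 X48.6923 Y139.9953
G1 X47.6562 Y144.4249
G1 X46.8149 Y149.5082
G1 X46.1684 Y155.2451
G1 X45.7166 Y161.6357
G1 X45.4597 Y168.6799
M5
G00 X140.7795 Y54.7931
M3 S368
G1 X135.2103 Y55.0306 F3544
G1 X127.1176 Y52.3229
G1 X117.9327 Y47.6123
G1 X109.0865 Y41.8409
G1 X102.0101 Y35.9510
G1 X98.1347 Y30.8848
G1 X98.8913 Y27.5844
G1 X105.7109 Y26.9920
M5
G00 X53.9753 Y101.2937
M3 S368
G1 X99.0536 Y101.2937 F3544
G1 X99.0536 Y21.3137
G1 X53.9753 Y21.3137
G1 X53.9753 Y101.2937
M5
G00 X37.8446 Y90.0926
M3 S368
G1 X42.8776 Y89.7670 F3544
G1 X45.7610 Y85.6290
G1 X44.3236 Y80.7947
G1 X39.6477 Y78.9044
G1 X35.2545 Y81.3815
G1 X34.4520 Y86.3607
G1 X37.8446 Y90.0926
M5
G00 X0.0000 Y0.0000

1 u = 1 mm; y_m = 182.3114 − y.

[1] `<polygon>` regular polygon, #ff00ff→engrave S368 F3544: (51.8981,150.7735) → (87.3925,145.2580) → (93.1153,109.7964) → (61.1578,93.3955) → (35.6842,118.7207) → (51.8981,150.7735) (closed)

[2] `<path>` cubic bezier, #ff00ff→engrave S368 F3544: (21.4322,62.0576) → (15.6964,66.6888) → (14.8222,68.7818) → (17.5539,69.0763) → (22.6357,68.3122) → (28.8120,67.2290) → (34.8272,66.5665) → (39.4255,67.0645) → (41.3512,69.4625)

[3] `<path>` cubic bezier, #ff00ff→engrave S368 F3544: (137.1533,133.0877) → (128.6608,121.6887) → (119.7660,107.6277) → (111.0531,91.8932) → (103.1060,75.4736) → (96.5087,59.3575) → (91.8451,44.5332) → (89.6994,31.9894) → (90.6554,22.7143)

[4] `<polygon>` closed polygon, #ff00ff→engrave S368 F3544: (20.3025,17.9152) → (127.2784,26.1978) → (66.8468,40.1796) → (20.3025,17.9152) (closed)

[5] `<path>` quadratic bezier, #ff00ff→engrave S368 F3544: (52.9693,130.6284) → (51.3488,133.0971) → (49.9232,136.2194) → (48.6923,139.9953) → (47.6562,144.4249) → (46.8149,149.5082) → (46.1684,155.2451) → (45.7166,161.6357) → (45.4597,168.6799)

[6] `<path>` cubic bezier, #ff00ff→engrave S368 F3544: (140.7795,54.7931) → (135.2103,55.0306) → (127.1176,52.3229) → (117.9327,47.6123) → (109.0865,41.8409) → (102.0101,35.9510) → (98.1347,30.8848) → (98.8913,27.5844) → (105.7109,26.9920)

[7] `<path>` rectangle, #ff00ff→engrave S368 F3544: (53.9753,101.2937) → (99.0536,101.2937) → (99.0536,21.3137) → (53.9753,21.3137) → (53.9753,101.2937) (closed)

[8] `<polygon>` regular polygon, #ff00ff→engrave S368 F3544: (37.8446,90.0926) → (42.8776,89.7670) → (45.7610,85.6290) → (44.3236,80.7947) → (39.6477,78.9044) → (35.2545,81.3815) → (34.4520,86.3607) → (37.8446,90.0926) (closed)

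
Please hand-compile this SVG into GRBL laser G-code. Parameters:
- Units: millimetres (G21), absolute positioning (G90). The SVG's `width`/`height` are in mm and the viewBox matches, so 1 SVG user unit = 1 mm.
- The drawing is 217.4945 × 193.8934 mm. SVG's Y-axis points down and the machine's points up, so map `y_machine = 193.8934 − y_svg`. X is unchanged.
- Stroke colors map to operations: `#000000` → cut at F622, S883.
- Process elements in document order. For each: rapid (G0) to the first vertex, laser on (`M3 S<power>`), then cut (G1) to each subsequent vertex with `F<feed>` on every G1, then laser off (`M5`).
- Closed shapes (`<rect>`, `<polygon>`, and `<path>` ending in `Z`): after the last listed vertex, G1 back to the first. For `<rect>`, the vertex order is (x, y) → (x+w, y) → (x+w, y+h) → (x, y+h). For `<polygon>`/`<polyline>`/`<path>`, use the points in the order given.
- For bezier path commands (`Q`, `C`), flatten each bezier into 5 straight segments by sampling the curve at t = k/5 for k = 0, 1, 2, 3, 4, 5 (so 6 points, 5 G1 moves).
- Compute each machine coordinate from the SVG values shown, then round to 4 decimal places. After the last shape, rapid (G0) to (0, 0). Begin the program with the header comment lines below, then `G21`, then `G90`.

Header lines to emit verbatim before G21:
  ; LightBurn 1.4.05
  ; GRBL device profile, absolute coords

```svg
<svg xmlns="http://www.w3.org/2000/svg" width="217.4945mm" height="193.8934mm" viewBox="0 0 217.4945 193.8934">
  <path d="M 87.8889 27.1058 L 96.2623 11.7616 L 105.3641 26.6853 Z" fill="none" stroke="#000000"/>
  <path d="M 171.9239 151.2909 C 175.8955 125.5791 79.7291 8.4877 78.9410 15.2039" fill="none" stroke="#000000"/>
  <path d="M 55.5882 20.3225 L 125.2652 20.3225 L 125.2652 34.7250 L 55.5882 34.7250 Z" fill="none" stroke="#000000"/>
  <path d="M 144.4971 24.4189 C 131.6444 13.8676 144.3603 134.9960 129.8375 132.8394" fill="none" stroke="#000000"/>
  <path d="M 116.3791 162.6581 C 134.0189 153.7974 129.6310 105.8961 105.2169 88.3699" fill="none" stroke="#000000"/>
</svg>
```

; LightBurn 1.4.05
; GRBL device profile, absolute coords
G21
G90
G0 X87.8889 Y166.7876
M3 S883
G1 X96.2623 Y182.1318 F622
G1 X105.3641 Y167.2081 F622
G1 X87.8889 Y166.7876 F622
M5
G0 X171.9239 Y42.6025
M3 S883
G1 X163.8544 Y67.2736 F622
G1 X141.1366 Y103.5469 F622
G1 X113.1553 Y141.0933 F622
G1 X89.2951 Y169.5838 F622
G1 X78.9410 Y178.6895 F622
M5
G0 X55.5882 Y173.5709
M3 S883
G1 X125.2652 Y173.5709 F622
G1 X125.2652 Y159.1684 F622
G1 X55.5882 Y159.1684 F622
G1 X55.5882 Y173.5709 F622
M5
G0 X144.4971 Y169.4745
M3 S883
G1 X139.4313 Y162.0434 F622
G1 X137.9671 Y135.2475 F622
G1 X137.5700 Y101.3251 F622
G1 X135.7050 Y72.5145 F622
G1 X129.8375 Y61.0540 F622
M5
G0 X116.3791 Y31.2353
M3 S883
G1 X124.3357 Y40.6813 F622
G1 X127.1017 Y56.1650 F622
G1 X124.7731 Y74.3546 F622
G1 X117.4462 Y91.9181 F622
G1 X105.2169 Y105.5235 F622
M5
G0 X0.0000 Y0.0000

viewBox `0 0 217.4945 193.8934` with mm width/height → 1 unit = 1 mm. Flip: y_m = 193.8934 − y_svg.

**Shape 1** — `<path>` regular polygon, stroke `#000000` → cut (S883, F622). Machine vertices: (87.8889,166.7876) → (96.2623,182.1318) → (105.3641,167.2081) → (87.8889,166.7876). Closed: final G1 returns to the first vertex.

**Shape 2** — `<path>` cubic bezier, stroke `#000000` → cut (S883, F622). Control points (SVG): P0=(171.9239,151.2909), P1=(175.8955,125.5791), P2=(79.7291,8.4877), P3=(78.9410,15.2039); sampled at t=k/5. Machine vertices: (171.9239,42.6025) → (163.8544,67.2736) → (141.1366,103.5469) → (113.1553,141.0933) → (89.2951,169.5838) → (78.9410,178.6895). Open path.

**Shape 3** — `<path>` rectangle, stroke `#000000` → cut (S883, F622). Machine vertices: (55.5882,173.5709) → (125.2652,173.5709) → (125.2652,159.1684) → (55.5882,159.1684) → (55.5882,173.5709). Closed: final G1 returns to the first vertex.

**Shape 4** — `<path>` cubic bezier, stroke `#000000` → cut (S883, F622). Control points (SVG): P0=(144.4971,24.4189), P1=(131.6444,13.8676), P2=(144.3603,134.9960), P3=(129.8375,132.8394); sampled at t=k/5. Machine vertices: (144.4971,169.4745) → (139.4313,162.0434) → (137.9671,135.2475) → (137.5700,101.3251) → (135.7050,72.5145) → (129.8375,61.0540). Open path.

**Shape 5** — `<path>` cubic bezier, stroke `#000000` → cut (S883, F622). Control points (SVG): P0=(116.3791,162.6581), P1=(134.0189,153.7974), P2=(129.6310,105.8961), P3=(105.2169,88.3699); sampled at t=k/5. Machine vertices: (116.3791,31.2353) → (124.3357,40.6813) → (127.1017,56.1650) → (124.7731,74.3546) → (117.4462,91.9181) → (105.2169,105.5235). Open path.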